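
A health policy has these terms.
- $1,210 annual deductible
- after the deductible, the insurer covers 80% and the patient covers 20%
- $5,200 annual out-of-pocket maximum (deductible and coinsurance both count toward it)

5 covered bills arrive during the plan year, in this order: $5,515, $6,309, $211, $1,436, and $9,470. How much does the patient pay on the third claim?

$42.20

#1 ($5,515): $1,210 finishes the deductible; $4,305 goes to coinsurance; patient's 20% is $861. Patient pays $2,071; OOP now $2,071.
#2 ($6,309): 20% coinsurance on $6,309 = $1,261.80. Patient owes $1,261.80 (running OOP $3,332.80).
#3 ($211): deductible already satisfied, so patient's share is 20% × $211 = $42.20. Patient pays $42.20; OOP now $3,375.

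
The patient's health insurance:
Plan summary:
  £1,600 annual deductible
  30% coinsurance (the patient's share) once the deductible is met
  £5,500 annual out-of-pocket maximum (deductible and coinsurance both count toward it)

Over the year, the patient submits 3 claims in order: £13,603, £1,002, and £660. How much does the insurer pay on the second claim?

£702.90

Bill 1, £13,603: £1,600 finishes the deductible; £12,003 goes to coinsurance; coinsurance £12,003 × 30% = £3,600.90. Cost to patient: £5,200.90. OOP to date £5,200.90. Plan pays £13,603 − £5,200.90 = £8,402.10.
Bill 2, £1,002: 30% coinsurance on £1,002 = £300.60. Adding that to £5,200.90 gives £5,501.50, past the £5,500 cap; patient pays only £5,500 − £5,200.90 = £299.10. Plan pays £1,002 − £299.10 = £702.90.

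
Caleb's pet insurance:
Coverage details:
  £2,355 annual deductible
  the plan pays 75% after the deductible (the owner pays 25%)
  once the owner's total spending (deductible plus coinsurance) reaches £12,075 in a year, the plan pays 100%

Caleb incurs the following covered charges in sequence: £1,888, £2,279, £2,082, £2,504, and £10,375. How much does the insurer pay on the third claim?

£1,561.50

Bill 1, £1,888: fully absorbed by the deductible. Owner owes £1,888 (running OOP £1,888). Plan pays £1,888 − £1,888 = £0.
Bill 2, £2,279: deductible takes £467, £1,812 remains; owner's 25% is £453. Owner owes £920 (running OOP £2,808). Insurer: £2,279 − £920 = £1,359.
Bill 3, £2,082: deductible met; 25% of £2,082 = £520.50. Owner owes £520.50 (running OOP £3,328.50). Plan pays £2,082 − £520.50 = £1,561.50.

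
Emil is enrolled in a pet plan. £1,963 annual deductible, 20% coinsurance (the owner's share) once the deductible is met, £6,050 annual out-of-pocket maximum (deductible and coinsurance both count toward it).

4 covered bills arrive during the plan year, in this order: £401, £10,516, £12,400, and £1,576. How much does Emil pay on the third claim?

Bill 1, £401: all of it applies to the deductible. Owner owes £401 (running OOP £401).
Bill 2, £10,516: deductible takes £1,562, £8,954 remains; owner's 20% is £1,790.80. Owner pays £3,352.80; OOP now £3,753.80.
Bill 3, £12,400: 20% coinsurance on £12,400 = £2,480. Adding that to £3,753.80 gives £6,233.80, past the £6,050 cap; owner pays only £6,050 − £3,753.80 = £2,296.20.

£2,296.20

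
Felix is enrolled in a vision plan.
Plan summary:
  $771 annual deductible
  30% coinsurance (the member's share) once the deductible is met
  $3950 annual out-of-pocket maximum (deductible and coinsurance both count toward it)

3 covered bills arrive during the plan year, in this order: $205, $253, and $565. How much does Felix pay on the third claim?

Claim 1 ($205): entire amount goes to the deductible. Member owes $205 (running OOP $205).
Claim 2 ($253): entire amount goes to the deductible. Cost to member: $253. OOP to date $458.
Claim 3 ($565): $313 to deductible, leaving $252; member's 30% is $75.60. Member owes $388.60 (running OOP $846.60).

$388.60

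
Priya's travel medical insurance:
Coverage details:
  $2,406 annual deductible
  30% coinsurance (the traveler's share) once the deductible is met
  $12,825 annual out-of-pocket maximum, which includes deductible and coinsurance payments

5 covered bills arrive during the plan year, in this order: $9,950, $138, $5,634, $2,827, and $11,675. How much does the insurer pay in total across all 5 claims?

$19,472.60

#1 ($9,950): deductible takes $2,406, $7,544 remains; 30% of $7,544 = $2,263.20. Traveler owes $4,669.20 (running OOP $4,669.20). Insurer: $9,950 − $4,669.20 = $5,280.80.
#2 ($138): 30% coinsurance on $138 = $41.40. Cost to traveler: $41.40. OOP to date $4,710.60. Plan pays $138 − $41.40 = $96.60.
#3 ($5,634): deductible met; 30% of $5,634 = $1,690.20. Traveler owes $1,690.20 (running OOP $6,400.80). Plan pays $5,634 − $1,690.20 = $3,943.80.
#4 ($2,827): deductible met; 30% of $2,827 = $848.10. Cost to traveler: $848.10. OOP to date $7,248.90. Insurer: $2,827 − $848.10 = $1,978.90.
#5 ($11,675): deductible already satisfied, so traveler's share is 30% × $11,675 = $3,502.50. Traveler pays $3,502.50; OOP now $10,751.40. Insurer: $11,675 − $3,502.50 = $8,172.50.
Insurer total: $5,280.80 + $96.60 + $3,943.80 + $1,978.90 + $8,172.50 = $19,472.60.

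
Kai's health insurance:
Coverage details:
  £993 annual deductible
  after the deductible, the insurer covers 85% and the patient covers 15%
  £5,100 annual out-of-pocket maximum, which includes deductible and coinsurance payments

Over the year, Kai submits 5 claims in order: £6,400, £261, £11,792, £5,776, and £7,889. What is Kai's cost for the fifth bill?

#1 (£6,400): deductible takes £993, £5,407 remains; 15% of £5,407 = £811.05. Cost to patient: £1,804.05. OOP to date £1,804.05.
#2 (£261): deductible already satisfied, so patient's share is 15% × £261 = £39.15. Patient pays £39.15; OOP now £1,843.20.
#3 (£11,792): 15% coinsurance on £11,792 = £1,768.80. Patient owes £1,768.80 (running OOP £3,612).
#4 (£5,776): deductible already satisfied, so patient's share is 15% × £5,776 = £866.40. Cost to patient: £866.40. OOP to date £4,478.40.
#5 (£7,889): 15% coinsurance on £7,889 = £1,183.35. Adding that to £4,478.40 gives £5,661.75, past the £5,100 cap; patient pays only £5,100 − £4,478.40 = £621.60.

£621.60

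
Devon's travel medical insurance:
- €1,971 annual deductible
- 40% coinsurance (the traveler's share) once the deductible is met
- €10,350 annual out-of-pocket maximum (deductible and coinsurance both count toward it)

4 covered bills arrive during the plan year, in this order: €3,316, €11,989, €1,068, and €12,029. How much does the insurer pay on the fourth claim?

Claim 1 (€3,316): deductible takes €1,971, €1,345 remains; 40% of €1,345 = €538. Traveler pays €2,509; OOP now €2,509. Plan pays €3,316 − €2,509 = €807.
Claim 2 (€11,989): deductible met; 40% of €11,989 = €4,795.60. Cost to traveler: €4,795.60. OOP to date €7,304.60. Insurer: €11,989 − €4,795.60 = €7,193.40.
Claim 3 (€1,068): 40% coinsurance on €1,068 = €427.20. Traveler pays €427.20; OOP now €7,731.80. Insurer: €1,068 − €427.20 = €640.80.
Claim 4 (€12,029): deductible already satisfied, so traveler's share is 40% × €12,029 = €4,811.60. Adding that to €7,731.80 gives €12,543.40, past the €10,350 cap; traveler pays only €10,350 − €7,731.80 = €2,618.20. Insurer: €12,029 − €2,618.20 = €9,410.80.

€9,410.80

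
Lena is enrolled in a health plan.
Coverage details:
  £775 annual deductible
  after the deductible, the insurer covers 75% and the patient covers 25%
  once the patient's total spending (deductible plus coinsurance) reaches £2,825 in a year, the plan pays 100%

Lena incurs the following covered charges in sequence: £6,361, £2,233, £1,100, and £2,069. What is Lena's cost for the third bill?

Bill 1, £6,361: £775 finishes the deductible; £5,586 goes to coinsurance; 25% of £5,586 = £1,396.50. Patient owes £2,171.50 (running OOP £2,171.50).
Bill 2, £2,233: deductible already satisfied, so patient's share is 25% × £2,233 = £558.25. Cost to patient: £558.25. OOP to date £2,729.75.
Bill 3, £1,100: deductible met; 25% of £1,100 = £275. That would push OOP to £3,004.75, over the £2,825 cap, so patient pays £2,825 − £2,729.75 = £95.25.

£95.25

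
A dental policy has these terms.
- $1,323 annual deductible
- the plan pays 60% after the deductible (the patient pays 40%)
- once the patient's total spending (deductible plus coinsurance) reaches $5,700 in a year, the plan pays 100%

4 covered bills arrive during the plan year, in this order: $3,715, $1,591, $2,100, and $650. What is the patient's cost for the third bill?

$840

Bill 1, $3,715: deductible takes $1,323, $2,392 remains; 40% of $2,392 = $956.80. Patient owes $2,279.80 (running OOP $2,279.80).
Bill 2, $1,591: deductible met; 40% of $1,591 = $636.40. Patient owes $636.40 (running OOP $2,916.20).
Bill 3, $2,100: 40% coinsurance on $2,100 = $840. Cost to patient: $840. OOP to date $3,756.20.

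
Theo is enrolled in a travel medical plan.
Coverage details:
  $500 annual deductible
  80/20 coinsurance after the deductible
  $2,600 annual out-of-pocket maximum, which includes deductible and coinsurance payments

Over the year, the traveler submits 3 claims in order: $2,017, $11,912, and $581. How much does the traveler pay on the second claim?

$1,796.60

Bill 1, $2,017: $500 to deductible, leaving $1,517; traveler's 20% is $303.40. Cost to traveler: $803.40. OOP to date $803.40.
Bill 2, $11,912: deductible met; 20% of $11,912 = $2,382.40. Adding that to $803.40 gives $3,185.80, past the $2,600 cap; traveler pays only $2,600 − $803.40 = $1,796.60.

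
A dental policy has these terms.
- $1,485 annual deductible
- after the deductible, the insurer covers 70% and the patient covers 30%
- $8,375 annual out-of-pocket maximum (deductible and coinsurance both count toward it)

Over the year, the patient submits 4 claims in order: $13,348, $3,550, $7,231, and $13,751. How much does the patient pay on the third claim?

$2,169.30

Claim 1 — $13,348: deductible takes $1,485, $11,863 remains; 30% of $11,863 = $3,558.90. Patient owes $5,043.90 (running OOP $5,043.90).
Claim 2 — $3,550: deductible met; 30% of $3,550 = $1,065. Patient pays $1,065; OOP now $6,108.90.
Claim 3 — $7,231: deductible met; 30% of $7,231 = $2,169.30. Patient owes $2,169.30 (running OOP $8,278.20).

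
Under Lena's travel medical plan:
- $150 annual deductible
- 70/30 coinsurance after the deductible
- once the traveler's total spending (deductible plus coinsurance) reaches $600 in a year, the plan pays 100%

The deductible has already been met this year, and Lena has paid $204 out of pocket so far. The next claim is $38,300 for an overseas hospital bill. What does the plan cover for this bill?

With the deductible met, the entire $38,300 is subject to coinsurance.
Coinsurance: $38,300 × 30% = $11,490.
Year-to-date out-of-pocket would reach $204 + $11,490 = $11,694, above the $600 maximum, so the traveler pays only $600 − $204 = $396.
The plan picks up $38,300 − $396 = $37,904.

$37,904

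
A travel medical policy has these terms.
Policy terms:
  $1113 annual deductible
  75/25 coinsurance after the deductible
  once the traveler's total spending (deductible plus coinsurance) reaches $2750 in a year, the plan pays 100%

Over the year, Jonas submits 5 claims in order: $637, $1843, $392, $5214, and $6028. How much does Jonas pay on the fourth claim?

Bill 1, $637: entire amount goes to the deductible. Traveler owes $637 (running OOP $637).
Bill 2, $1843: $476 finishes the deductible; $1367 goes to coinsurance; 25% of $1367 = $341.75. Traveler pays $817.75; OOP now $1454.75.
Bill 3, $392: 25% coinsurance on $392 = $98. Traveler pays $98; OOP now $1552.75.
Bill 4, $5214: 25% coinsurance on $5214 = $1303.50. That would push OOP to $2856.25, over the $2750 cap, so traveler pays $2750 − $1552.75 = $1197.25.

$1197.25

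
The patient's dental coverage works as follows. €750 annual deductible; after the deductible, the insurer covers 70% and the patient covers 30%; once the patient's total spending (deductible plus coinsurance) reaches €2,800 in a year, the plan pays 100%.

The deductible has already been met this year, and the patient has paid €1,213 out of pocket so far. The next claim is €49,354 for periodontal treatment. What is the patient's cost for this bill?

The deductible is already satisfied, so the full bill goes to coinsurance.
30% of €49,354 = €14,806.20 falls to the patient.
That would bring total out-of-pocket to €16,019.20, past the €2,800 cap. The patient is capped at €2,800 − €1,213 = €1,587 on this claim.

€1,587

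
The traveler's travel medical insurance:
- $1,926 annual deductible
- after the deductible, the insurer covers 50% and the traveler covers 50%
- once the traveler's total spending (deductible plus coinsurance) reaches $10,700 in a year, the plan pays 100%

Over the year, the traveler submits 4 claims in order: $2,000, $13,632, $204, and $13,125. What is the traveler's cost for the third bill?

$102

#1 ($2,000): $1,926 finishes the deductible; $74 goes to coinsurance; coinsurance $74 × 50% = $37. Traveler owes $1,963 (running OOP $1,963).
#2 ($13,632): deductible met; 50% of $13,632 = $6,816. Traveler owes $6,816 (running OOP $8,779).
#3 ($204): 50% coinsurance on $204 = $102. Traveler pays $102; OOP now $8,881.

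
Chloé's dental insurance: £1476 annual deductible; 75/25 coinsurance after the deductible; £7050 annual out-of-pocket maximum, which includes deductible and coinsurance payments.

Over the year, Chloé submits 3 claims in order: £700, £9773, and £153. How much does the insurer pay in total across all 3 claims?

#1 (£700): all of it applies to the deductible. Patient owes £700 (running OOP £700). Plan pays £700 − £700 = £0.
#2 (£9773): £776 to deductible, leaving £8997; coinsurance £8997 × 25% = £2249.25. Patient owes £3025.25 (running OOP £3725.25). Insurer: £9773 − £3025.25 = £6747.75.
#3 (£153): deductible already satisfied, so patient's share is 25% × £153 = £38.25. Patient pays £38.25; OOP now £3763.50. Insurer: £153 − £38.25 = £114.75.
Insurer total = bills − patient's total = £10626 − £3763.50 = £6862.50.

£6862.50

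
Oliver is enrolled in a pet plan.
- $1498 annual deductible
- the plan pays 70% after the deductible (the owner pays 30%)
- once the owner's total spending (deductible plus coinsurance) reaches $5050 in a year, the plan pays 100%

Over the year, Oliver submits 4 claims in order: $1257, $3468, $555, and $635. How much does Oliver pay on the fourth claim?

$190.50

Claim 1 — $1257: all of it applies to the deductible. Cost to owner: $1257. OOP to date $1257.
Claim 2 — $3468: deductible takes $241, $3227 remains; 30% of $3227 = $968.10. Cost to owner: $1209.10. OOP to date $2466.10.
Claim 3 — $555: deductible met; 30% of $555 = $166.50. Cost to owner: $166.50. OOP to date $2632.60.
Claim 4 — $635: deductible met; 30% of $635 = $190.50. Cost to owner: $190.50. OOP to date $2823.10.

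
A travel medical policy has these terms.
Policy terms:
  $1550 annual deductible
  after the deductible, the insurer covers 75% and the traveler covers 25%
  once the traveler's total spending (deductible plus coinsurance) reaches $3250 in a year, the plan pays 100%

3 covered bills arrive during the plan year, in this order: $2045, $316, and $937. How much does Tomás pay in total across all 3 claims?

Bill 1, $2045: $1550 finishes the deductible; $495 goes to coinsurance; 25% of $495 = $123.75. Traveler owes $1673.75 (running OOP $1673.75).
Bill 2, $316: deductible already satisfied, so traveler's share is 25% × $316 = $79. Traveler pays $79; OOP now $1752.75.
Bill 3, $937: deductible met; 25% of $937 = $234.25. Traveler pays $234.25; OOP now $1987.
Total paid by the traveler: $1673.75 + $79 + $234.25 = $1987.

$1987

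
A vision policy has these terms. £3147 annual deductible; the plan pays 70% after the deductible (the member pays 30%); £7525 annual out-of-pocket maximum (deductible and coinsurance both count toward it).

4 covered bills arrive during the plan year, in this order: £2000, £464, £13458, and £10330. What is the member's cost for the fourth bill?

£545.50

Bill 1, £2000: entire amount goes to the deductible. Member pays £2000; OOP now £2000.
Bill 2, £464: entire amount goes to the deductible. Member pays £464; OOP now £2464.
Bill 3, £13458: deductible takes £683, £12775 remains; coinsurance £12775 × 30% = £3832.50. Member owes £4515.50 (running OOP £6979.50).
Bill 4, £10330: 30% coinsurance on £10330 = £3099. That would push OOP to £10078.50, over the £7525 cap, so member pays £7525 − £6979.50 = £545.50.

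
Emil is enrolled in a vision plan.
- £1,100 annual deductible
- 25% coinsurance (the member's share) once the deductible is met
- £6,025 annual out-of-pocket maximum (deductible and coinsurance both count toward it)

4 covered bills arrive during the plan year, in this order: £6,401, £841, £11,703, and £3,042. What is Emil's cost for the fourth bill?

#1 (£6,401): £1,100 finishes the deductible; £5,301 goes to coinsurance; coinsurance £5,301 × 25% = £1,325.25. Member owes £2,425.25 (running OOP £2,425.25).
#2 (£841): 25% coinsurance on £841 = £210.25. Cost to member: £210.25. OOP to date £2,635.50.
#3 (£11,703): deductible met; 25% of £11,703 = £2,925.75. Member owes £2,925.75 (running OOP £5,561.25).
#4 (£3,042): deductible already satisfied, so member's share is 25% × £3,042 = £760.50. OOP would hit £6,321.75 > £6,025, so the cap limits the member to £6,025 − £5,561.25 = £463.75.

£463.75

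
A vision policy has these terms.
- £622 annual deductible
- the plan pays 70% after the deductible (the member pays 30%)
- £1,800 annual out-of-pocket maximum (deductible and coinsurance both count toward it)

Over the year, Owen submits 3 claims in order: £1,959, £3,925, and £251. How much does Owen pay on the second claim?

Bill 1, £1,959: deductible takes £622, £1,337 remains; 30% of £1,337 = £401.10. Member owes £1,023.10 (running OOP £1,023.10).
Bill 2, £3,925: 30% coinsurance on £3,925 = £1,177.50. Adding that to £1,023.10 gives £2,200.60, past the £1,800 cap; member pays only £1,800 − £1,023.10 = £776.90.

£776.90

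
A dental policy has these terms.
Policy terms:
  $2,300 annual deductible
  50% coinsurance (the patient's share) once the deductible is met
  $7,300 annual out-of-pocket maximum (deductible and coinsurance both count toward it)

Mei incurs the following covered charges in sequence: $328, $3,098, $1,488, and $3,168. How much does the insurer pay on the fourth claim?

$1,584

#1 ($328): all of it applies to the deductible. Patient owes $328 (running OOP $328). Plan pays $328 − $328 = $0.
#2 ($3,098): $1,972 finishes the deductible; $1,126 goes to coinsurance; 50% of $1,126 = $563. Cost to patient: $2,535. OOP to date $2,863. Insurer: $3,098 − $2,535 = $563.
#3 ($1,488): deductible met; 50% of $1,488 = $744. Patient owes $744 (running OOP $3,607). Plan pays $1,488 − $744 = $744.
#4 ($3,168): deductible already satisfied, so patient's share is 50% × $3,168 = $1,584. Patient pays $1,584; OOP now $5,191. Plan pays $3,168 − $1,584 = $1,584.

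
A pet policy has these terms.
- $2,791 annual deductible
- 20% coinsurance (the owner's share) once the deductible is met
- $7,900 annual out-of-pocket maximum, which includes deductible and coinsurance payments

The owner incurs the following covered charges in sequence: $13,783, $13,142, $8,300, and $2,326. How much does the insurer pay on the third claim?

Bill 1, $13,783: $2,791 finishes the deductible; $10,992 goes to coinsurance; 20% of $10,992 = $2,198.40. Cost to owner: $4,989.40. OOP to date $4,989.40. Plan pays $13,783 − $4,989.40 = $8,793.60.
Bill 2, $13,142: 20% coinsurance on $13,142 = $2,628.40. Owner pays $2,628.40; OOP now $7,617.80. Plan pays $13,142 − $2,628.40 = $10,513.60.
Bill 3, $8,300: deductible already satisfied, so owner's share is 20% × $8,300 = $1,660. OOP would hit $9,277.80 > $7,900, so the cap limits the owner to $7,900 − $7,617.80 = $282.20. Plan pays $8,300 − $282.20 = $8,017.80.

$8,017.80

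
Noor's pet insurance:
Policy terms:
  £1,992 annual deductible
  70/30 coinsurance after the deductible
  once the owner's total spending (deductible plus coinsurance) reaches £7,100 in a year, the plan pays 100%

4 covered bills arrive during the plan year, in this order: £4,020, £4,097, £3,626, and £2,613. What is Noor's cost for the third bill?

Claim 1 — £4,020: deductible takes £1,992, £2,028 remains; owner's 30% is £608.40. Owner pays £2,600.40; OOP now £2,600.40.
Claim 2 — £4,097: deductible met; 30% of £4,097 = £1,229.10. Owner owes £1,229.10 (running OOP £3,829.50).
Claim 3 — £3,626: deductible met; 30% of £3,626 = £1,087.80. Cost to owner: £1,087.80. OOP to date £4,917.30.

£1,087.80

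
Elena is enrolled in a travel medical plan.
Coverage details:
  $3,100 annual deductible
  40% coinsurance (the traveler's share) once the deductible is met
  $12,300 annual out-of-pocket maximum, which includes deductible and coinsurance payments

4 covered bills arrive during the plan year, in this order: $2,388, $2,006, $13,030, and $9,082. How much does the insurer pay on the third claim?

$7,818

Claim 1 ($2,388): all of it applies to the deductible. Cost to traveler: $2,388. OOP to date $2,388. Insurer: $2,388 − $2,388 = $0.
Claim 2 ($2,006): deductible takes $712, $1,294 remains; 40% of $1,294 = $517.60. Traveler owes $1,229.60 (running OOP $3,617.60). Insurer: $2,006 − $1,229.60 = $776.40.
Claim 3 ($13,030): deductible already satisfied, so traveler's share is 40% × $13,030 = $5,212. Traveler pays $5,212; OOP now $8,829.60. Insurer: $13,030 − $5,212 = $7,818.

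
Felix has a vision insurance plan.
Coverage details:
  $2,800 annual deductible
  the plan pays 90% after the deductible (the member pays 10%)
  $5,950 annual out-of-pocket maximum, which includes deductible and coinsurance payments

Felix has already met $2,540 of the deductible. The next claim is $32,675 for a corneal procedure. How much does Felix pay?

$3,410

$2,540 of the $2,800 deductible is already met, leaving $260.
The remaining $32,415 (= $32,675 − $260) moves to coinsurance.
Coinsurance: $32,415 × 10% = $3,241.50.
Member responsibility before any cap: $260 + $3,241.50 = $3,501.50.
Adding $3,501.50 to the $2,540 already spent would give $6,041.50, which exceeds the $5,950 cap; the member pays just $5,950 − $2,540 = $3,410.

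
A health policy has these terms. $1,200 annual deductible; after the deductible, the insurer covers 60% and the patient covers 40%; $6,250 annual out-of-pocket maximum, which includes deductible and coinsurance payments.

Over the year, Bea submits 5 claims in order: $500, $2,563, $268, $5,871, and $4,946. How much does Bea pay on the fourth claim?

Claim 1 — $500: all of it applies to the deductible. Patient pays $500; OOP now $500.
Claim 2 — $2,563: deductible takes $700, $1,863 remains; patient's 40% is $745.20. Patient pays $1,445.20; OOP now $1,945.20.
Claim 3 — $268: 40% coinsurance on $268 = $107.20. Patient pays $107.20; OOP now $2,052.40.
Claim 4 — $5,871: 40% coinsurance on $5,871 = $2,348.40. Cost to patient: $2,348.40. OOP to date $4,400.80.

$2,348.40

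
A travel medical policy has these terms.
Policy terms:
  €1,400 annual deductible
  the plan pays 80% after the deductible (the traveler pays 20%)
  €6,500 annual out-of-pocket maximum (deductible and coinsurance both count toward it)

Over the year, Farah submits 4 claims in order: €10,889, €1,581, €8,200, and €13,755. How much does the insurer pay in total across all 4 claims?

€27,925

Claim 1 — €10,889: deductible takes €1,400, €9,489 remains; coinsurance €9,489 × 20% = €1,897.80. Traveler pays €3,297.80; OOP now €3,297.80. Plan pays €10,889 − €3,297.80 = €7,591.20.
Claim 2 — €1,581: 20% coinsurance on €1,581 = €316.20. Cost to traveler: €316.20. OOP to date €3,614. Insurer: €1,581 − €316.20 = €1,264.80.
Claim 3 — €8,200: deductible already satisfied, so traveler's share is 20% × €8,200 = €1,640. Traveler pays €1,640; OOP now €5,254. Insurer: €8,200 − €1,640 = €6,560.
Claim 4 — €13,755: deductible met; 20% of €13,755 = €2,751. Adding that to €5,254 gives €8,005, past the €6,500 cap; traveler pays only €6,500 − €5,254 = €1,246. Plan pays €13,755 − €1,246 = €12,509.
Insurer total: €7,591.20 + €1,264.80 + €6,560 + €12,509 = €27,925.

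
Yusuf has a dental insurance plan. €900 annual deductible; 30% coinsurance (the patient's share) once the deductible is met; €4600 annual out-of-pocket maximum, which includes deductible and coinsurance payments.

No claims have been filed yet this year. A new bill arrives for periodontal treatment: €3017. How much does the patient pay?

Nothing has been paid toward the €900 deductible, so the first €900 of this charge is applied there.
After the €900 deductible portion, €3017 − €900 = €2117 is subject to coinsurance.
Patient's 30% share of €2117 is €635.10.
That puts the patient's cost at €900 + €635.10 = €1535.10 before any cap.
Year-to-date out-of-pocket becomes €0 + €1535.10 = €1535.10, still under the €4600 maximum, so no cap applies.

€1535.10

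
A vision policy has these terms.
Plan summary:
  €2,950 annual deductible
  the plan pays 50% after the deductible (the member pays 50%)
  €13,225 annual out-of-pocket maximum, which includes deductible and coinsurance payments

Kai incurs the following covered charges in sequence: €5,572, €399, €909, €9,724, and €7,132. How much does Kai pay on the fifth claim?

#1 (€5,572): deductible takes €2,950, €2,622 remains; coinsurance €2,622 × 50% = €1,311. Member pays €4,261; OOP now €4,261.
#2 (€399): 50% coinsurance on €399 = €199.50. Member owes €199.50 (running OOP €4,460.50).
#3 (€909): 50% coinsurance on €909 = €454.50. Member owes €454.50 (running OOP €4,915).
#4 (€9,724): deductible met; 50% of €9,724 = €4,862. Member owes €4,862 (running OOP €9,777).
#5 (€7,132): deductible met; 50% of €7,132 = €3,566. OOP would hit €13,343 > €13,225, so the cap limits the member to €13,225 − €9,777 = €3,448.

€3,448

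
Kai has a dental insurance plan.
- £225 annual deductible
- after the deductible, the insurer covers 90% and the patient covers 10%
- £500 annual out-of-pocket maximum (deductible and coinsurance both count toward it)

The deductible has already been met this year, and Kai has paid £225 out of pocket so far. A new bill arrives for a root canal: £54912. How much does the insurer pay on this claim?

£54637

The deductible is already satisfied, so the full bill goes to coinsurance.
10% of £54912 = £5491.20 falls to the patient.
Adding £5491.20 to the £225 already spent would give £5716.20, which exceeds the £500 cap; the patient pays just £500 − £225 = £275.
The insurer covers the remainder: £54912 − £275 = £54637.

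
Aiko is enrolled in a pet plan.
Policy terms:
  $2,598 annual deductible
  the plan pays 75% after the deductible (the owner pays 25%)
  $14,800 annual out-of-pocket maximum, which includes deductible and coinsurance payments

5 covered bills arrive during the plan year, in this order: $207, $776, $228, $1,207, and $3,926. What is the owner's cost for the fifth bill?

$1,116.50

Bill 1, $207: fully absorbed by the deductible. Owner owes $207 (running OOP $207).
Bill 2, $776: all of it applies to the deductible. Owner owes $776 (running OOP $983).
Bill 3, $228: fully absorbed by the deductible. Owner owes $228 (running OOP $1,211).
Bill 4, $1,207: entire amount goes to the deductible. Owner pays $1,207; OOP now $2,418.
Bill 5, $3,926: $180 finishes the deductible; $3,746 goes to coinsurance; 25% of $3,746 = $936.50. Owner owes $1,116.50 (running OOP $3,534.50).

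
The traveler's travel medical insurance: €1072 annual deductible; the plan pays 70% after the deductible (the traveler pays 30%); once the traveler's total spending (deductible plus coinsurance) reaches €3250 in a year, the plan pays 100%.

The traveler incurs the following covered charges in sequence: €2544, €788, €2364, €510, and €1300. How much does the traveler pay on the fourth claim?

€153

Bill 1, €2544: deductible takes €1072, €1472 remains; traveler's 30% is €441.60. Traveler owes €1513.60 (running OOP €1513.60).
Bill 2, €788: deductible met; 30% of €788 = €236.40. Traveler owes €236.40 (running OOP €1750).
Bill 3, €2364: 30% coinsurance on €2364 = €709.20. Cost to traveler: €709.20. OOP to date €2459.20.
Bill 4, €510: deductible already satisfied, so traveler's share is 30% × €510 = €153. Traveler owes €153 (running OOP €2612.20).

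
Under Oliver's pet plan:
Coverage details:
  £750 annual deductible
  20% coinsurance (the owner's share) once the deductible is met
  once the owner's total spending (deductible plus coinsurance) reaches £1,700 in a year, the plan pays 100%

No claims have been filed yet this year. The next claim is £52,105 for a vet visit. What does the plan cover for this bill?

The full £750 deductible is still open; £750 of this bill applies to it.
After the £750 deductible portion, £52,105 − £750 = £51,355 is subject to coinsurance.
Owner's 20% share of £51,355 is £10,271.
That puts the owner's cost at £750 + £10,271 = £11,021 before any cap.
Adding £11,021 to the £0 already spent would give £11,021, which exceeds the £1,700 cap; the owner pays just £1,700 − £0 = £1,700.
The insurer covers the remainder: £52,105 − £1,700 = £50,405.

£50,405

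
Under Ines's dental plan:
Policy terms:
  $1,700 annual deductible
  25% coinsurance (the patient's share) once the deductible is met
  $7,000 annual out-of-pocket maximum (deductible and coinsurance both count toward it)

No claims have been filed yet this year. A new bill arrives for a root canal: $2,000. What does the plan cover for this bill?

The full $1,700 deductible is still open; $1,700 of this bill applies to it.
After the $1,700 deductible portion, $2,000 − $1,700 = $300 is subject to coinsurance.
Patient's 25% share of $300 is $75.
That puts the patient's cost at $1,700 + $75 = $1,775 before any cap.
Year-to-date out-of-pocket becomes $0 + $1,775 = $1,775, still under the $7,000 maximum, so no cap applies.
The insurer covers the remainder: $2,000 − $1,775 = $225.

$225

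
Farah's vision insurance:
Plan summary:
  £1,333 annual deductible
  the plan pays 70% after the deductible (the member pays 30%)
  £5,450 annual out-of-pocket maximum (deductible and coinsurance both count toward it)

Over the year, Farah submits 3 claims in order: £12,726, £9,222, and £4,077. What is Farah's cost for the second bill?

£699.10

Claim 1 — £12,726: £1,333 finishes the deductible; £11,393 goes to coinsurance; 30% of £11,393 = £3,417.90. Member pays £4,750.90; OOP now £4,750.90.
Claim 2 — £9,222: deductible met; 30% of £9,222 = £2,766.60. Adding that to £4,750.90 gives £7,517.50, past the £5,450 cap; member pays only £5,450 − £4,750.90 = £699.10.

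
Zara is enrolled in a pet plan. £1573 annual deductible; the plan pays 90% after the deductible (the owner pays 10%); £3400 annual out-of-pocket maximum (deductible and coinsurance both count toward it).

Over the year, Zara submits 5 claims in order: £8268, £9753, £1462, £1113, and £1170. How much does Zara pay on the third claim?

#1 (£8268): £1573 to deductible, leaving £6695; owner's 10% is £669.50. Owner pays £2242.50; OOP now £2242.50.
#2 (£9753): 10% coinsurance on £9753 = £975.30. Owner pays £975.30; OOP now £3217.80.
#3 (£1462): deductible already satisfied, so owner's share is 10% × £1462 = £146.20. Owner pays £146.20; OOP now £3364.

£146.20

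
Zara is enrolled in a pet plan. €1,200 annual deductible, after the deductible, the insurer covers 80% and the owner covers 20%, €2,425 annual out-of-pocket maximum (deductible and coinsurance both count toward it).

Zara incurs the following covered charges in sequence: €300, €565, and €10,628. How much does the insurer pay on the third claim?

€9,068

Bill 1, €300: entire amount goes to the deductible. Owner pays €300; OOP now €300. Plan pays €300 − €300 = €0.
Bill 2, €565: entire amount goes to the deductible. Owner owes €565 (running OOP €865). Plan pays €565 − €565 = €0.
Bill 3, €10,628: deductible takes €335, €10,293 remains; 20% of €10,293 = €2,058.60. Together that's €335 + €2,058.60 = €2,393.60. That would push OOP to €3,258.60, over the €2,425 cap, so owner pays €2,425 − €865 = €1,560. Plan pays €10,628 − €1,560 = €9,068.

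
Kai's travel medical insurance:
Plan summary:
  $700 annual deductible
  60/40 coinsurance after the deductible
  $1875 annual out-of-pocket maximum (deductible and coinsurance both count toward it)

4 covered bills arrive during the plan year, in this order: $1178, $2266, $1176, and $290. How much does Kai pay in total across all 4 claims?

$1875

Claim 1 — $1178: deductible takes $700, $478 remains; coinsurance $478 × 40% = $191.20. Traveler owes $891.20 (running OOP $891.20).
Claim 2 — $2266: deductible met; 40% of $2266 = $906.40. Cost to traveler: $906.40. OOP to date $1797.60.
Claim 3 — $1176: deductible met; 40% of $1176 = $470.40. Adding that to $1797.60 gives $2268, past the $1875 cap; traveler pays only $1875 − $1797.60 = $77.40.
Claim 4 — $290: deductible already satisfied, so traveler's share is 40% × $290 = $116. That would push OOP to $1991, over the $1875 cap, so traveler pays $1875 − $1875 = $0.
Summing the traveler's payments: $891.20 + $906.40 + $77.40 + $0 = $1875.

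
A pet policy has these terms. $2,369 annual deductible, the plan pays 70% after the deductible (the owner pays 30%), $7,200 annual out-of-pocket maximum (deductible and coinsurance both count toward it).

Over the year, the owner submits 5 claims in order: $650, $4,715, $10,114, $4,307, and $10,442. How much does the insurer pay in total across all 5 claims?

$23,028

Bill 1, $650: fully absorbed by the deductible. Cost to owner: $650. OOP to date $650. Insurer: $650 − $650 = $0.
Bill 2, $4,715: $1,719 to deductible, leaving $2,996; coinsurance $2,996 × 30% = $898.80. Cost to owner: $2,617.80. OOP to date $3,267.80. Insurer: $4,715 − $2,617.80 = $2,097.20.
Bill 3, $10,114: deductible met; 30% of $10,114 = $3,034.20. Owner pays $3,034.20; OOP now $6,302. Insurer: $10,114 − $3,034.20 = $7,079.80.
Bill 4, $4,307: 30% coinsurance on $4,307 = $1,292.10. That would push OOP to $7,594.10, over the $7,200 cap, so owner pays $7,200 − $6,302 = $898. Plan pays $4,307 − $898 = $3,409.
Bill 5, $10,442: 30% coinsurance on $10,442 = $3,132.60. OOP would hit $10,332.60 > $7,200, so the cap limits the owner to $7,200 − $7,200 = $0. Plan pays $10,442 − $0 = $10,442.
Insurer total = bills − owner's total = $30,228 − $7,200 = $23,028.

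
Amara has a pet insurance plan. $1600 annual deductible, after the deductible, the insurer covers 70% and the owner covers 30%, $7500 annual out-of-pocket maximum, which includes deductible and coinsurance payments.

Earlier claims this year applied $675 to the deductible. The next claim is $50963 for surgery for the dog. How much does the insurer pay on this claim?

Deductible still to meet: $1600 − $675 = $925.
That leaves $50963 − $925 = $50038 for coinsurance.
Coinsurance: $50038 × 30% = $15011.40.
So the owner owes $925 + $15011.40 = $15936.40 before any cap.
Year-to-date out-of-pocket would reach $675 + $15936.40 = $16611.40, above the $7500 maximum, so the owner pays only $7500 − $675 = $6825.
Insurer pays the balance: $50963 − $6825 = $44138.

$44138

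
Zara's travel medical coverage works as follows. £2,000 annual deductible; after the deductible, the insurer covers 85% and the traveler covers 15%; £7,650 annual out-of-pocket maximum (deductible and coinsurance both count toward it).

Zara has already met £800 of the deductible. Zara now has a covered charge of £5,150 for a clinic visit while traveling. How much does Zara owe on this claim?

Remaining deductible: £2,000 − £800 = £1,200.
That leaves £5,150 − £1,200 = £3,950 for coinsurance.
Coinsurance: £3,950 × 15% = £592.50.
That puts the traveler's cost at £1,200 + £592.50 = £1,792.50 before any cap.
Cumulative spending £800 + £1,792.50 = £2,592.50 stays under the £7,650 maximum.

£1,792.50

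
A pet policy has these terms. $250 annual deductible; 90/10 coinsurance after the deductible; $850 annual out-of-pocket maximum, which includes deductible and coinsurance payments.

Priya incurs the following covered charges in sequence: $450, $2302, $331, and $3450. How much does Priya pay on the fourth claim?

Claim 1 — $450: $250 finishes the deductible; $200 goes to coinsurance; owner's 10% is $20. Owner pays $270; OOP now $270.
Claim 2 — $2302: 10% coinsurance on $2302 = $230.20. Owner owes $230.20 (running OOP $500.20).
Claim 3 — $331: 10% coinsurance on $331 = $33.10. Owner owes $33.10 (running OOP $533.30).
Claim 4 — $3450: 10% coinsurance on $3450 = $345. That would push OOP to $878.30, over the $850 cap, so owner pays $850 − $533.30 = $316.70.

$316.70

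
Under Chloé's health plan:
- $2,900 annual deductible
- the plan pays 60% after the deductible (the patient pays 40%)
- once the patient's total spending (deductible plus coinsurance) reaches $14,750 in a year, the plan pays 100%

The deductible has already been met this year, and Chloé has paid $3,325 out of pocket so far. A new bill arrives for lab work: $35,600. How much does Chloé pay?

The deductible is already satisfied, so the full bill goes to coinsurance.
40% of $35,600 = $14,240 falls to the patient.
Year-to-date out-of-pocket would reach $3,325 + $14,240 = $17,565, above the $14,750 maximum, so the patient pays only $14,750 − $3,325 = $11,425.

$11,425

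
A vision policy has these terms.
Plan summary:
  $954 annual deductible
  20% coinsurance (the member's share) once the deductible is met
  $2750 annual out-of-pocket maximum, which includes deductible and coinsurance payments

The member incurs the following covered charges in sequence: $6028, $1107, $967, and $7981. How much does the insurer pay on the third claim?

$773.60

#1 ($6028): $954 to deductible, leaving $5074; 20% of $5074 = $1014.80. Member owes $1968.80 (running OOP $1968.80). Plan pays $6028 − $1968.80 = $4059.20.
#2 ($1107): 20% coinsurance on $1107 = $221.40. Member owes $221.40 (running OOP $2190.20). Insurer: $1107 − $221.40 = $885.60.
#3 ($967): deductible met; 20% of $967 = $193.40. Member pays $193.40; OOP now $2383.60. Plan pays $967 − $193.40 = $773.60.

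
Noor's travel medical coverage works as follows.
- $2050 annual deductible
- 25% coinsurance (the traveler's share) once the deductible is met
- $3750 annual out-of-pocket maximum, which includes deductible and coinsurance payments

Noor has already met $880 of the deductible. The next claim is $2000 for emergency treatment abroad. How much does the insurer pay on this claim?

$622.50

$880 of the $2050 deductible is already met, leaving $1170.
The remaining $830 (= $2000 − $1170) moves to coinsurance.
25% of $830 = $207.50 falls to the traveler.
That puts the traveler's cost at $1170 + $207.50 = $1377.50 before any cap.
Year-to-date out-of-pocket becomes $880 + $1377.50 = $2257.50, still under the $3750 maximum, so no cap applies.
The insurer covers the remainder: $2000 − $1377.50 = $622.50.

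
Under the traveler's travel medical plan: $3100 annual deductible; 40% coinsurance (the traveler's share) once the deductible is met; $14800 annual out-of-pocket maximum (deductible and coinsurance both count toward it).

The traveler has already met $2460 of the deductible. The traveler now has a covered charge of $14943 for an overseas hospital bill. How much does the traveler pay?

$6361.20

$2460 of the $3100 deductible is already met, leaving $640.
The remaining $14303 (= $14943 − $640) moves to coinsurance.
Coinsurance: $14303 × 40% = $5721.20.
So the traveler owes $640 + $5721.20 = $6361.20 before any cap.
Year-to-date out-of-pocket becomes $2460 + $6361.20 = $8821.20, still under the $14800 maximum, so no cap applies.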